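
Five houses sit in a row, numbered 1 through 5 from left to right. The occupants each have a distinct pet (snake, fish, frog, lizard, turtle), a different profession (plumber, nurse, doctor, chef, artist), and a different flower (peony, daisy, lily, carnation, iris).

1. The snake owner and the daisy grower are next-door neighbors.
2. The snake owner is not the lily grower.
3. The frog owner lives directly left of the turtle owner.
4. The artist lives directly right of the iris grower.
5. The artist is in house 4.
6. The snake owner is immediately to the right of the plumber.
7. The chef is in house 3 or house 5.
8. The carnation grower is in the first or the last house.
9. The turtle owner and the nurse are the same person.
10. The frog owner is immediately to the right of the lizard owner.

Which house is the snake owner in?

By clue 5, the artist is in house 4.
Clue 4: the iris grower is in house 3.
The frog owner is narrowed to house 2 or 4; consider each.
Placing it in house 2 leads to a contradiction, so it's in house 4.
The turtle owner is in house 5 (clue 3).
The nurse is in house 5 (clue 9).
By clue 10, the lizard owner is in house 3.
House 1 pet: only fish fits.
So house 2 gets snake for pet.
House 3's profession must be chef (nothing else left).
Clue 1: the daisy grower is in house 1.
The plumber is in house 1 (clue 6).
House 2 profession: only doctor fits.
That leaves peony as the flower for house 2.
That leaves lily as the flower for house 4.
House 5 flower: only carnation fits.
So: house 1 = fish/plumber/daisy, house 2 = snake/doctor/peony, house 3 = lizard/chef/iris, house 4 = frog/artist/lily, house 5 = turtle/nurse/carnation.

2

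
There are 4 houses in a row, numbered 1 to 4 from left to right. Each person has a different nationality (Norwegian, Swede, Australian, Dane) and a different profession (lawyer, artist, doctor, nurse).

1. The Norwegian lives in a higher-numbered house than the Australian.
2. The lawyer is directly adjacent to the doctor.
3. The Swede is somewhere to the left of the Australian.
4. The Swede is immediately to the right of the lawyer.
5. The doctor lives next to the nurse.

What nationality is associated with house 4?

Clue 4: the Swede is in house 2.
From clue 4, the lawyer must be in house 1.
The only nationality still possible for house 1 is Dane.
The only nationality still possible for house 3 is Australian.
That leaves Norwegian as the nationality for house 4.
By clue 2, the doctor is in house 2.
Clue 5: the nurse is in house 3.
House 4's profession must be artist (nothing else left).
So: house 1 = Dane/lawyer, house 2 = Swede/doctor, house 3 = Australian/nurse, house 4 = Norwegian/artist.

Norwegian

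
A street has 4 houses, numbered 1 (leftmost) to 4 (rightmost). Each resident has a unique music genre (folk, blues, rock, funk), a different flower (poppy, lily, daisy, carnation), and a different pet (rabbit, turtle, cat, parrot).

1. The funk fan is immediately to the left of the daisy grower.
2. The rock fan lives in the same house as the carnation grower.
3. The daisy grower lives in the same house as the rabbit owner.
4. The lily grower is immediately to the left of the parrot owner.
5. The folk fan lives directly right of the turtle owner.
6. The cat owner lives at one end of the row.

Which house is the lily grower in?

The cat owner is narrowed to house 1 or 4; consider each.
Placing it in house 4 leads to a contradiction, so it's in house 1.
The folk fan is narrowed to house 3 or 4; consider each.
Placing it in house 3 leads to a contradiction, so it's in house 4.
Clue 5: the turtle owner is in house 3.
The funk fan is narrowed to house 1 or 3; consider each.
Placing it in house 1 leads to a contradiction, so it's in house 3.
The daisy grower is in house 4 (clue 1).
Clue 3 places the rabbit owner in house 4.
House 2 pet: only parrot fits.
From clue 4, the lily grower must be in house 1.
House 2's flower must be carnation (nothing else left).
House 3's flower must be poppy (nothing else left).
The rock fan is in house 2 (clue 2).
The only music genre still possible for house 1 is blues.
So: house 1 = blues/lily/cat, house 2 = rock/carnation/parrot, house 3 = funk/poppy/turtle, house 4 = folk/daisy/rabbit.

1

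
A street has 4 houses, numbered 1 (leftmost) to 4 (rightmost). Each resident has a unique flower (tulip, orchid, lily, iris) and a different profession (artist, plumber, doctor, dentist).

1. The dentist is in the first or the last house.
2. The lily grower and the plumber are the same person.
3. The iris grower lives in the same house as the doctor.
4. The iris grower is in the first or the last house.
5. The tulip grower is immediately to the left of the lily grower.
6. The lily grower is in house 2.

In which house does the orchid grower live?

3

The lily grower is in house 2 (clue 6).
The plumber is in house 2 (clue 2).
By clue 5, the tulip grower is in house 1.
That leaves orchid as the flower for house 3.
House 4 flower: only iris fits.
The only profession still possible for house 3 is artist.
Clue 3 places the doctor in house 4.
House 1 profession: only dentist fits.
So: house 1 = tulip/dentist, house 2 = lily/plumber, house 3 = orchid/artist, house 4 = iris/doctor.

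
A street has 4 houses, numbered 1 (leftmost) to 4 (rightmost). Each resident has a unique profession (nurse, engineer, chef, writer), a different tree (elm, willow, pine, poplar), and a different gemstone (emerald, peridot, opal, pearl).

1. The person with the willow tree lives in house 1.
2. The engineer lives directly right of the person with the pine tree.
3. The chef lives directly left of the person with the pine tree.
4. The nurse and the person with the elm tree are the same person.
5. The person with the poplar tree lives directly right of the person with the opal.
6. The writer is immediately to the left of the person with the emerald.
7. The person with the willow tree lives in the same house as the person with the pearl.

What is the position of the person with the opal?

2

The person with the willow tree is in house 1 (clue 1).
Clue 7: the person with the pearl is in house 1.
The chef is narrowed to house 1 or 2; consider each.
Placing it in house 2 leads to a contradiction, so it's in house 1.
Clue 3 places the person with the pine tree in house 2.
From clue 2, the engineer must be in house 3.
House 2 profession: only writer fits.
House 4's profession must be nurse (nothing else left).
Clue 4 places the person with the elm tree in house 4.
By clue 6, the person with the emerald is in house 3.
So house 3 gets poplar for tree.
The only gemstone still possible for house 2 is opal.
That leaves peridot as the gemstone for house 4.
So: house 1 = chef/willow/pearl, house 2 = writer/pine/opal, house 3 = engineer/poplar/emerald, house 4 = nurse/elm/peridot.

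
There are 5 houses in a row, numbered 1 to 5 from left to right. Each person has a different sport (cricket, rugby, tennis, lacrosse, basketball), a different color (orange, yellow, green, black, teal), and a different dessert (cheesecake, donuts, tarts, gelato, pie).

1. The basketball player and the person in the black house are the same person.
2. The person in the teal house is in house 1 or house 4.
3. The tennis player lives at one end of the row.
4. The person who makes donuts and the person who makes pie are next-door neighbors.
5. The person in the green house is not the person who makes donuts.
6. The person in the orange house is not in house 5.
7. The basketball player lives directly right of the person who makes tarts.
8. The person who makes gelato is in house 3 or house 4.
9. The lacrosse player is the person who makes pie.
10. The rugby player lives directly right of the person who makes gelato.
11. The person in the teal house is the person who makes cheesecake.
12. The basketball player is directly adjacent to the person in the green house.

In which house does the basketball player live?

3

The rugby player is narrowed to house 4 or 5; consider each.
Placing it in house 5 leads to a contradiction, so it's in house 4.
Clue 10: the person who makes gelato is in house 3.
House 5's dessert must be pie (nothing else left).
From clue 4, the person who makes donuts must be in house 4.
The lacrosse player is in house 5 (clue 9).
That leaves tarts as the dessert for house 2.
From clue 7, the basketball player must be in house 3.
By clue 11, the person in the teal house is in house 1.
Clue 12: the person in the green house is in house 2.
House 1 sport: only tennis fits.
So house 2 gets cricket for sport.
The only color still possible for house 3 is black.
That leaves yellow as the color for house 5.
House 1 dessert: only cheesecake fits.
That leaves orange as the color for house 4.
So: house 1 = tennis/teal/cheesecake, house 2 = cricket/green/tarts, house 3 = basketball/black/gelato, house 4 = rugby/orange/donuts, house 5 = lacrosse/yellow/pie.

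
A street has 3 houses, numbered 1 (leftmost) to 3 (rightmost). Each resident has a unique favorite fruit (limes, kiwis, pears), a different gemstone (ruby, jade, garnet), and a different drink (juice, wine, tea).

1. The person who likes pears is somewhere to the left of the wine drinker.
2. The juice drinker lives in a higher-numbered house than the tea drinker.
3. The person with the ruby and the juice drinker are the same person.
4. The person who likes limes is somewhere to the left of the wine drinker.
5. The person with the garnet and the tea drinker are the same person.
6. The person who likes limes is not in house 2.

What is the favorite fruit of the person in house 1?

limes

From clue 6, the person who likes limes must be in house 1.
So house 2 gets pears for favorite fruit.
That leaves kiwis as the favorite fruit for house 3.
That leaves tea as the drink for house 1.
Clue 1: the wine drinker is in house 3.
The person with the garnet is in house 1 (clue 5).
The only drink still possible for house 2 is juice.
The person with the ruby is in house 2 (clue 3).
House 3's gemstone must be jade (nothing else left).
So: house 1 = limes/garnet/tea, house 2 = pears/ruby/juice, house 3 = kiwis/jade/wine.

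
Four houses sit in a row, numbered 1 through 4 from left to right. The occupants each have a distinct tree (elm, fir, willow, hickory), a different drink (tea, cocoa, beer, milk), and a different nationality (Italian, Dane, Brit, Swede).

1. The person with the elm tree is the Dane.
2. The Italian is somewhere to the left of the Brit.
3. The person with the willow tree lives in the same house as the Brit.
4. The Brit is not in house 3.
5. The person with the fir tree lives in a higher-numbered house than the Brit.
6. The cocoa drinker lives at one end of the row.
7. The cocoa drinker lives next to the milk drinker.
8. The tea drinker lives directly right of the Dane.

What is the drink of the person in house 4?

From clue 5, the Brit must be in house 2.
So house 4 gets Swede for nationality.
By clue 2, the Italian is in house 1.
The person with the willow tree is in house 2 (clue 3).
House 3's nationality must be Dane (nothing else left).
From clue 1, the person with the elm tree must be in house 3.
The tea drinker is in house 4 (clue 8).
House 1 tree: only hickory fits.
House 4's tree must be fir (nothing else left).
That leaves cocoa as the drink for house 1.
The milk drinker is in house 2 (clue 7).
House 3's drink must be beer (nothing else left).
So: house 1 = hickory/cocoa/Italian, house 2 = willow/milk/Brit, house 3 = elm/beer/Dane, house 4 = fir/tea/Swede.

tea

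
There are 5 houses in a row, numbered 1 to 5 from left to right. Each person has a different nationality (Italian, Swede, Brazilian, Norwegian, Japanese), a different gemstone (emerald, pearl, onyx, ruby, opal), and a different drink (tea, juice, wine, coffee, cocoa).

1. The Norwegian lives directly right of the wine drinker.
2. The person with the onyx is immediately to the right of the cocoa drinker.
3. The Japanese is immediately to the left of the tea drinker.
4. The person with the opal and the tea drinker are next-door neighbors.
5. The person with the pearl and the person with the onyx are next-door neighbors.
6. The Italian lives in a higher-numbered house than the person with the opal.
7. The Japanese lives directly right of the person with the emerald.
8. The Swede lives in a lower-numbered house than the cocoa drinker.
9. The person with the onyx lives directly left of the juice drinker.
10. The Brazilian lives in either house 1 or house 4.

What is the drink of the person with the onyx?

The Brazilian is narrowed to house 1 or 4; consider each.
Placing it in house 1 leads to a contradiction, so it's in house 4.
So house 1 gets Swede for nationality.
The Italian is narrowed to house 3 or 5; consider each.
Placing it in house 3 leads to a contradiction, so it's in house 5.
The Japanese is narrowed to house 2 or 3; consider each.
Placing it in house 2 leads to a contradiction, so it's in house 3.
Clue 3: the tea drinker is in house 4.
Clue 4: the person with the opal is in house 3.
Clue 7 places the person with the emerald in house 2.
That leaves Norwegian as the nationality for house 2.
So house 1 gets ruby for gemstone.
The only gemstone still possible for house 5 is pearl.
House 5 drink: only juice fits.
Clue 1 places the wine drinker in house 1.
From clue 2, the cocoa drinker must be in house 3.
House 4 gemstone: only onyx fits.
That leaves coffee as the drink for house 2.
So: house 1 = Swede/ruby/wine, house 2 = Norwegian/emerald/coffee, house 3 = Japanese/opal/cocoa, house 4 = Brazilian/onyx/tea, house 5 = Italian/pearl/juice.

tea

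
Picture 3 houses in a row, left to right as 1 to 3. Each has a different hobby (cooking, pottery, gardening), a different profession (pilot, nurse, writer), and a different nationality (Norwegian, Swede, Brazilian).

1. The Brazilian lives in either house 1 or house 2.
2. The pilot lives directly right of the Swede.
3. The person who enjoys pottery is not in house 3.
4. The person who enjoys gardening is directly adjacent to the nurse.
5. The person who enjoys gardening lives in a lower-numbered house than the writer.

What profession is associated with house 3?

writer

So house 3 gets cooking for hobby.
That leaves nurse as the profession for house 1.
House 3 nationality: only Norwegian fits.
The person who enjoys gardening is in house 2 (clue 4).
Clue 5: the writer is in house 3.
That leaves pottery as the hobby for house 1.
So house 2 gets pilot for profession.
From clue 2, the Swede must be in house 1.
That leaves Brazilian as the nationality for house 2.
So: house 1 = pottery/nurse/Swede, house 2 = gardening/pilot/Brazilian, house 3 = cooking/writer/Norwegian.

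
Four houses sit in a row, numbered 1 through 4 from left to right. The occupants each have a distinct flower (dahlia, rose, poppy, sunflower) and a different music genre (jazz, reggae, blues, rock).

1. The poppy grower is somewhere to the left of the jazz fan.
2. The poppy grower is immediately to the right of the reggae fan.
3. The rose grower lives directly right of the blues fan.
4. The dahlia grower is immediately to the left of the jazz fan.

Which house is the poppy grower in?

So house 1 gets sunflower for flower.
House 4's flower must be rose (nothing else left).
By clue 3, the blues fan is in house 3.
Clue 4: the dahlia grower is in house 3.
That leaves poppy as the flower for house 2.
So house 4 gets jazz for music genre.
From clue 2, the reggae fan must be in house 1.
So house 2 gets rock for music genre.
So: house 1 = sunflower/reggae, house 2 = poppy/rock, house 3 = dahlia/blues, house 4 = rose/jazz.

2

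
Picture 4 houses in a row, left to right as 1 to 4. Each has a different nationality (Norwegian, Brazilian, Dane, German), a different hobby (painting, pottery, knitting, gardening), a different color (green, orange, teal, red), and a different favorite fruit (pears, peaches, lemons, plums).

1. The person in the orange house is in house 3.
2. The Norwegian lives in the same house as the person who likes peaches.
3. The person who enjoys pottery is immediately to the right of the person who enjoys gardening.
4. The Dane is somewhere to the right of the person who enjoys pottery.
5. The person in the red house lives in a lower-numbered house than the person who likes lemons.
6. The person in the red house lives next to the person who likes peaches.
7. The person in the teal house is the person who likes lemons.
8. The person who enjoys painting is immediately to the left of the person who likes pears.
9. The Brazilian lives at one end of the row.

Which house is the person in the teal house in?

Clue 1 places the person in the orange house in house 3.
That leaves knitting as the hobby for house 4.
The Brazilian is narrowed to house 1 or 4; consider each.
Placing it in house 4 leads to a contradiction, so it's in house 1.
The only favorite fruit still possible for house 1 is plums.
The Dane is narrowed to house 3 or 4; consider each.
Placing it in house 3 leads to a contradiction, so it's in house 4.
The German is narrowed to house 2 or 3; consider each.
Placing it in house 3 leads to a contradiction, so it's in house 2.
So house 3 gets Norwegian for nationality.
Clue 2: the person who likes peaches is in house 3.
By clue 6, the person in the red house is in house 2.
The only color still possible for house 1 is green.
So house 4 gets teal for color.
The person who likes lemons is in house 4 (clue 5).
So house 2 gets pears for favorite fruit.
By clue 8, the person who enjoys painting is in house 1.
So house 2 gets gardening for hobby.
The only hobby still possible for house 3 is pottery.
So: house 1 = Brazilian/painting/green/plums, house 2 = German/gardening/red/pears, house 3 = Norwegian/pottery/orange/peaches, house 4 = Dane/knitting/teal/lemons.

4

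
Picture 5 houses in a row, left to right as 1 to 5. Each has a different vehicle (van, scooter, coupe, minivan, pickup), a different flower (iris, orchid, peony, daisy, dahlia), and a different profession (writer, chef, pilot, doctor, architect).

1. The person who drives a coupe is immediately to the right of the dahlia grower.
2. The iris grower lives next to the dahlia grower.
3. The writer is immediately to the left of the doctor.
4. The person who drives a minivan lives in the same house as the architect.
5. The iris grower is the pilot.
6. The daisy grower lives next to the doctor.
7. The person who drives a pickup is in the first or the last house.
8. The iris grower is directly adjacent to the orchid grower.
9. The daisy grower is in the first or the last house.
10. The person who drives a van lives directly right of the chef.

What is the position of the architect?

The person who drives a pickup is narrowed to house 1 or 5; consider each.
Placing it in house 5 leads to a contradiction, so it's in house 1.
The daisy grower is narrowed to house 1 or 5; consider each.
Placing it in house 1 leads to a contradiction, so it's in house 5.
From clue 6, the doctor must be in house 4.
The writer is in house 3 (clue 3).
The only profession still possible for house 5 is architect.
The person who drives a minivan is in house 5 (clue 4).
So house 4 gets peony for flower.
The person who drives a van is narrowed to house 2 or 3; consider each.
Placing it in house 3 leads to a contradiction, so it's in house 2.
Clue 10: the chef is in house 1.
So house 2 gets pilot for profession.
By clue 5, the iris grower is in house 2.
House 1's flower must be orchid (nothing else left).
So house 3 gets dahlia for flower.
By clue 1, the person who drives a coupe is in house 4.
So house 3 gets scooter for vehicle.
So: house 1 = pickup/orchid/chef, house 2 = van/iris/pilot, house 3 = scooter/dahlia/writer, house 4 = coupe/peony/doctor, house 5 = minivan/daisy/architect.

5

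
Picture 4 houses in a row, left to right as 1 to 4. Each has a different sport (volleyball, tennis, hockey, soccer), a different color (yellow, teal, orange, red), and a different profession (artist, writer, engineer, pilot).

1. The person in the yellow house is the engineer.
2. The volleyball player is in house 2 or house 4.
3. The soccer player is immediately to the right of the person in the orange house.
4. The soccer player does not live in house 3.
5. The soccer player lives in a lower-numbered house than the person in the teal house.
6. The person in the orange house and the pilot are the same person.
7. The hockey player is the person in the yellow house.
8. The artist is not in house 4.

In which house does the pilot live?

1

From clue 5, the soccer player must be in house 2.
From clue 3, the person in the orange house must be in house 1.
The pilot is in house 1 (clue 6).
House 4's sport must be volleyball (nothing else left).
So house 2 gets red for color.
Clue 7: the hockey player is in house 3.
By clue 7, the person in the yellow house is in house 3.
So house 1 gets tennis for sport.
That leaves teal as the color for house 4.
By clue 1, the engineer is in house 3.
So house 4 gets writer for profession.
That leaves artist as the profession for house 2.
So: house 1 = tennis/orange/pilot, house 2 = soccer/red/artist, house 3 = hockey/yellow/engineer, house 4 = volleyball/teal/writer.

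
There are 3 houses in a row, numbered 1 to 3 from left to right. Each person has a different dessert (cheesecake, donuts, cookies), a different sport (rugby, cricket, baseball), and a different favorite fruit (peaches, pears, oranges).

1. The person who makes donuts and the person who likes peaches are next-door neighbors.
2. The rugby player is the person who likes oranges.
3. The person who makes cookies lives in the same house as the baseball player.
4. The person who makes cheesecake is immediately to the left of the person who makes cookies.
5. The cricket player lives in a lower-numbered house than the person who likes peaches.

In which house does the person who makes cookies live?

The person who makes cheesecake is narrowed to house 1 or 2; consider each.
Placing it in house 2 leads to a contradiction, so it's in house 1.
By clue 4, the person who makes cookies is in house 2.
So house 3 gets donuts for dessert.
The person who likes peaches is in house 2 (clue 1).
Clue 3 places the baseball player in house 2.
Clue 5 places the cricket player in house 1.
So house 3 gets rugby for sport.
Clue 2 places the person who likes oranges in house 3.
So house 1 gets pears for favorite fruit.
So: house 1 = cheesecake/cricket/pears, house 2 = cookies/baseball/peaches, house 3 = donuts/rugby/oranges.

2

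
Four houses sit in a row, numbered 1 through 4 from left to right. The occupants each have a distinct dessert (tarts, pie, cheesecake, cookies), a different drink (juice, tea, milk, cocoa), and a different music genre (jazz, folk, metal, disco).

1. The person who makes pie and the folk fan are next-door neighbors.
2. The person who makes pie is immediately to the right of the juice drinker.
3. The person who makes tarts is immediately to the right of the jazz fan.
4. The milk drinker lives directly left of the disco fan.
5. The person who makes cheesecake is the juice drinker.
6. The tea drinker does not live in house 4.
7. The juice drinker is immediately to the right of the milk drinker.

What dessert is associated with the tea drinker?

pie

That leaves cocoa as the drink for house 4.
That leaves cookies as the dessert for house 1.
The person who makes cheesecake is narrowed to house 2 or 3; consider each.
Placing it in house 3 leads to a contradiction, so it's in house 2.
From clue 5, the juice drinker must be in house 2.
Clue 7 places the milk drinker in house 1.
So house 3 gets tea for drink.
Clue 2 places the person who makes pie in house 3.
The disco fan is in house 2 (clue 4).
The only dessert still possible for house 4 is tarts.
So house 1 gets metal for music genre.
So house 4 gets folk for music genre.
House 3 music genre: only jazz fits.
So: house 1 = cookies/milk/metal, house 2 = cheesecake/juice/disco, house 3 = pie/tea/jazz, house 4 = tarts/cocoa/folk.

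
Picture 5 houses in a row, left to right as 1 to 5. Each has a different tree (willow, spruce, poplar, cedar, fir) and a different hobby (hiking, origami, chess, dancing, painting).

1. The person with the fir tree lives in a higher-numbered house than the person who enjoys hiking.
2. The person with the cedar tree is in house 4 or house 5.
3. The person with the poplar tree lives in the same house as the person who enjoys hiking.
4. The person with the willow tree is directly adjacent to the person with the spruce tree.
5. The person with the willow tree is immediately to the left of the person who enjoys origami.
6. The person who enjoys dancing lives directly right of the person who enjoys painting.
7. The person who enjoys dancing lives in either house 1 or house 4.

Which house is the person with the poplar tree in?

The person who enjoys dancing is in house 4 (clue 7).
By clue 6, the person who enjoys painting is in house 3.
The person with the cedar tree is narrowed to house 4 or 5; consider each.
Placing it in house 4 leads to a contradiction, so it's in house 5.
The person with the poplar tree is narrowed to house 1 or 2; consider each.
Placing it in house 2 leads to a contradiction, so it's in house 1.
By clue 3, the person who enjoys hiking is in house 1.
By clue 4, the person with the spruce tree is in house 3.
From clue 5, the person who enjoys origami must be in house 5.
The only tree still possible for house 2 is fir.
House 4 tree: only willow fits.
The only hobby still possible for house 2 is chess.
So: house 1 = poplar/hiking, house 2 = fir/chess, house 3 = spruce/painting, house 4 = willow/dancing, house 5 = cedar/origami.

1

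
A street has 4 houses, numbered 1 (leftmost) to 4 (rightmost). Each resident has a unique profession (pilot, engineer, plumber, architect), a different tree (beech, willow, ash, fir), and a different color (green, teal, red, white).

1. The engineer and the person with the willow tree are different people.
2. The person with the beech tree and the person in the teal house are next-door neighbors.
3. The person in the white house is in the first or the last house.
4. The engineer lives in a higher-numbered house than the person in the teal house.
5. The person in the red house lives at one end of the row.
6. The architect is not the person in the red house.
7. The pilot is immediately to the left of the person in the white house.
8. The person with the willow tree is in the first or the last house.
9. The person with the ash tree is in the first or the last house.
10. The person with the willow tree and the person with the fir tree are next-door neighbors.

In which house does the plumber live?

Clue 7: the pilot is in house 3.
By clue 7, the person in the white house is in house 4.
House 1's profession must be plumber (nothing else left).
So house 1 gets red for color.
Clue 4: the engineer is in house 4.
House 2 profession: only architect fits.
From clue 1, the person with the willow tree must be in house 1.
Clue 10 places the person with the fir tree in house 2.
That leaves beech as the tree for house 3.
House 4's tree must be ash (nothing else left).
Clue 2: the person in the teal house is in house 2.
So house 3 gets green for color.
So: house 1 = plumber/willow/red, house 2 = architect/fir/teal, house 3 = pilot/beech/green, house 4 = engineer/ash/white.

1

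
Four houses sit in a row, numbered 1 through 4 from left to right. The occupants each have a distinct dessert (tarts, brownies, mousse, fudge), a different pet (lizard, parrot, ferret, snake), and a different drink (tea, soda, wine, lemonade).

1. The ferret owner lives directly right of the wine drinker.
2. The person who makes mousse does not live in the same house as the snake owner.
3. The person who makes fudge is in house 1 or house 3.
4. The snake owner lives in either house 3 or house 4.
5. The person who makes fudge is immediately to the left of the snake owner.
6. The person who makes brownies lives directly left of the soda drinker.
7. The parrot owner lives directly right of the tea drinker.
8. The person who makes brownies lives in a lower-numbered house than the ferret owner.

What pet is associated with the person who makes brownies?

Clue 5: the person who makes fudge is in house 3.
The snake owner is in house 4 (clue 5).
House 1's pet must be lizard (nothing else left).
So house 4 gets tarts for dessert.
House 4's drink must be lemonade (nothing else left).
The only drink still possible for house 3 is soda.
From clue 6, the person who makes brownies must be in house 2.
From clue 8, the ferret owner must be in house 3.
House 1 dessert: only mousse fits.
So house 2 gets parrot for pet.
The wine drinker is in house 2 (clue 1).
From clue 7, the tea drinker must be in house 1.
So: house 1 = mousse/lizard/tea, house 2 = brownies/parrot/wine, house 3 = fudge/ferret/soda, house 4 = tarts/snake/lemonade.

parrot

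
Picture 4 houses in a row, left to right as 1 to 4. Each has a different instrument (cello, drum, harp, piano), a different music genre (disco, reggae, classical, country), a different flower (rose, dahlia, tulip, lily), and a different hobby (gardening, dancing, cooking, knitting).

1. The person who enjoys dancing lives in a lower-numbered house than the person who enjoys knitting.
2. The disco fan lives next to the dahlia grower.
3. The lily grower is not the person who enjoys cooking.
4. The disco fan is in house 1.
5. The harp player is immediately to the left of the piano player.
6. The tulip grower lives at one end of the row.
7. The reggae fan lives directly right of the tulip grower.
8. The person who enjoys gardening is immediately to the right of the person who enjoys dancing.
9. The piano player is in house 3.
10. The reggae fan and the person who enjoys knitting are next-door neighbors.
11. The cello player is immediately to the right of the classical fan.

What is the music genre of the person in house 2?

The disco fan is in house 1 (clue 4).
The reggae fan is in house 2 (clue 7).
From clue 7, the tulip grower must be in house 1.
From clue 9, the piano player must be in house 3.
The person who enjoys knitting is in house 3 (clue 10).
That leaves classical as the music genre for house 3.
That leaves country as the music genre for house 4.
By clue 2, the dahlia grower is in house 2.
Clue 5 places the harp player in house 2.
Clue 8: the person who enjoys gardening is in house 2.
The person who enjoys dancing is in house 1 (clue 8).
Clue 11 places the cello player in house 4.
House 1's instrument must be drum (nothing else left).
That leaves cooking as the hobby for house 4.
By clue 3, the lily grower is in house 3.
So house 4 gets rose for flower.
So: house 1 = drum/disco/tulip/dancing, house 2 = harp/reggae/dahlia/gardening, house 3 = piano/classical/lily/knitting, house 4 = cello/country/rose/cooking.

reggae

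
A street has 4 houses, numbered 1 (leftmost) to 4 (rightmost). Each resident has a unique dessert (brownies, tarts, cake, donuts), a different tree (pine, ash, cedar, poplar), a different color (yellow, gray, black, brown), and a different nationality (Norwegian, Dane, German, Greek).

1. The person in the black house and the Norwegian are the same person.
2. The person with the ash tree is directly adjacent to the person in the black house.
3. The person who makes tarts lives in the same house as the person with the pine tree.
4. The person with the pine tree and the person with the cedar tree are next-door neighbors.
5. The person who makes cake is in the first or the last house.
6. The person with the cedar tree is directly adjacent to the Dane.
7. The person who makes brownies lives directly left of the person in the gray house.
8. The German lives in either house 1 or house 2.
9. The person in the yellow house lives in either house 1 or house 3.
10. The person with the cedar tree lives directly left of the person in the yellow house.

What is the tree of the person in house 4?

poplar

The person with the cedar tree is in house 2 (clue 10).
By clue 10, the person in the yellow house is in house 3.
House 2's dessert must be donuts (nothing else left).
House 4 tree: only poplar fits.
House 1's color must be brown (nothing else left).
House 4's dessert must be cake (nothing else left).
The person who makes brownies is narrowed to house 1 or 3; consider each.
Placing it in house 1 leads to a contradiction, so it's in house 3.
The person in the gray house is in house 4 (clue 7).
House 1's dessert must be tarts (nothing else left).
House 2's color must be black (nothing else left).
Clue 1 places the Norwegian in house 2.
From clue 3, the person with the pine tree must be in house 1.
So house 3 gets ash for tree.
The only nationality still possible for house 1 is German.
House 4 nationality: only Greek fits.
So house 3 gets Dane for nationality.
So: house 1 = tarts/pine/brown/German, house 2 = donuts/cedar/black/Norwegian, house 3 = brownies/ash/yellow/Dane, house 4 = cake/poplar/gray/Greek.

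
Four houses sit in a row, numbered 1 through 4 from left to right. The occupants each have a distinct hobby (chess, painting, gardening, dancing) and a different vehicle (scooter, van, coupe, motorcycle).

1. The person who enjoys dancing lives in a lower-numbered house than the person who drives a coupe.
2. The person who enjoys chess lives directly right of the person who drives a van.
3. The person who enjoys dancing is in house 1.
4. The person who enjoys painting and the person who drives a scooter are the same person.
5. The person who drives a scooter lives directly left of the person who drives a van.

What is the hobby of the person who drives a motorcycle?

dancing

From clue 3, the person who enjoys dancing must be in house 1.
The person who enjoys painting is in house 2 (clue 4).
The person who drives a scooter is in house 2 (clue 4).
From clue 5, the person who drives a van must be in house 3.
So house 1 gets motorcycle for vehicle.
That leaves coupe as the vehicle for house 4.
The person who enjoys chess is in house 4 (clue 2).
That leaves gardening as the hobby for house 3.
So: house 1 = dancing/motorcycle, house 2 = painting/scooter, house 3 = gardening/van, house 4 = chess/coupe.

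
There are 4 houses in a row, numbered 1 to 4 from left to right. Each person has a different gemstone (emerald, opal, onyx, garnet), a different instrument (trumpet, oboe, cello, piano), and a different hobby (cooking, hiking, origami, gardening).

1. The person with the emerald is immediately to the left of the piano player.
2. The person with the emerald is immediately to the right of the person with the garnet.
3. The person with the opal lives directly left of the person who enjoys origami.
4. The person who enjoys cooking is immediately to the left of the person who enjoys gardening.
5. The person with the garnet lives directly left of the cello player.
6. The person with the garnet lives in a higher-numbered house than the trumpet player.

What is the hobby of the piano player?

By clue 6, the person with the garnet is in house 2.
Clue 6 places the trumpet player in house 1.
House 4 gemstone: only onyx fits.
Clue 1 places the piano player in house 4.
Clue 5: the cello player is in house 3.
House 1's gemstone must be opal (nothing else left).
House 3 gemstone: only emerald fits.
So house 2 gets oboe for instrument.
Clue 3: the person who enjoys origami is in house 2.
Clue 4 places the person who enjoys cooking in house 3.
The person who enjoys gardening is in house 4 (clue 4).
That leaves hiking as the hobby for house 1.
So: house 1 = opal/trumpet/hiking, house 2 = garnet/oboe/origami, house 3 = emerald/cello/cooking, house 4 = onyx/piano/gardening.

gardening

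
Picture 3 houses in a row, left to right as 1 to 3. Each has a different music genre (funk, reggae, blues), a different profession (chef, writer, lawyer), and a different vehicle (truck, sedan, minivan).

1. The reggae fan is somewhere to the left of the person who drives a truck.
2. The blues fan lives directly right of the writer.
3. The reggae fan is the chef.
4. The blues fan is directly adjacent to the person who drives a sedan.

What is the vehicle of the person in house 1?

House 3 profession: only lawyer fits.
The blues fan is narrowed to house 2 or 3; consider each.
Placing it in house 2 leads to a contradiction, so it's in house 3.
From clue 2, the writer must be in house 2.
Clue 4: the person who drives a sedan is in house 2.
House 1's profession must be chef (nothing else left).
So house 1 gets minivan for vehicle.
The only vehicle still possible for house 3 is truck.
The reggae fan is in house 1 (clue 3).
House 2 music genre: only funk fits.
So: house 1 = reggae/chef/minivan, house 2 = funk/writer/sedan, house 3 = blues/lawyer/truck.

minivan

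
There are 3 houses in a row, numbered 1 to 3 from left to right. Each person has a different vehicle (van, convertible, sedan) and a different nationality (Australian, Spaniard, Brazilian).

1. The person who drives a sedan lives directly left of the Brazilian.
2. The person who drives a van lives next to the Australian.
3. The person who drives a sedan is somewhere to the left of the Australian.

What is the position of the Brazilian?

2

The only nationality still possible for house 1 is Spaniard.
The person who drives a sedan is narrowed to house 1 or 2; consider each.
Placing it in house 2 leads to a contradiction, so it's in house 1.
Clue 1: the Brazilian is in house 2.
That leaves Australian as the nationality for house 3.
Clue 2 places the person who drives a van in house 2.
The only vehicle still possible for house 3 is convertible.
So: house 1 = sedan/Spaniard, house 2 = van/Brazilian, house 3 = convertible/Australian.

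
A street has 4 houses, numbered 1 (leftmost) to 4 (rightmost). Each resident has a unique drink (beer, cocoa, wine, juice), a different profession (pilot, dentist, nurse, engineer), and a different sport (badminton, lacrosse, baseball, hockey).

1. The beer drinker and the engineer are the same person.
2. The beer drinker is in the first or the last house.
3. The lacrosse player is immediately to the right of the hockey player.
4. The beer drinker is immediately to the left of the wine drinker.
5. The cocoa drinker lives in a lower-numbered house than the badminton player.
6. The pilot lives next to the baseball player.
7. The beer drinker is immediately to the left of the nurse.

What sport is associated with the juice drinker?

badminton

From clue 4, the beer drinker must be in house 1.
Clue 4: the wine drinker is in house 2.
By clue 7, the nurse is in house 2.
House 4 drink: only juice fits.
By clue 1, the engineer is in house 1.
From clue 5, the badminton player must be in house 4.
House 3 drink: only cocoa fits.
The only sport still possible for house 1 is hockey.
Clue 3: the lacrosse player is in house 2.
That leaves baseball as the sport for house 3.
The pilot is in house 4 (clue 6).
House 3 profession: only dentist fits.
So: house 1 = beer/engineer/hockey, house 2 = wine/nurse/lacrosse, house 3 = cocoa/dentist/baseball, house 4 = juice/pilot/badminton.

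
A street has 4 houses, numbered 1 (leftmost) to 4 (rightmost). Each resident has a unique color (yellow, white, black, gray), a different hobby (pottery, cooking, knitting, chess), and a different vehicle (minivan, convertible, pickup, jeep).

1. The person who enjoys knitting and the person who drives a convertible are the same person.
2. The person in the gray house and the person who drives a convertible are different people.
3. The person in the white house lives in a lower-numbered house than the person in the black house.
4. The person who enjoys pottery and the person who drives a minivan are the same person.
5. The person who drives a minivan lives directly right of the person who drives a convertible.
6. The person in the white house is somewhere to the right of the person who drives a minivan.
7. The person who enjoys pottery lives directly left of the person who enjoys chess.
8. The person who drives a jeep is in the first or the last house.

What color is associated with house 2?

Clue 6: the person in the white house is in house 3.
The person who drives a minivan is in house 2 (clue 6).
The person in the black house is in house 4 (clue 3).
Clue 4 places the person who enjoys pottery in house 2.
Clue 5: the person who drives a convertible is in house 1.
The person who enjoys chess is in house 3 (clue 7).
House 4's hobby must be cooking (nothing else left).
House 3 vehicle: only pickup fits.
The only vehicle still possible for house 4 is jeep.
Clue 2: the person in the gray house is in house 2.
House 1's color must be yellow (nothing else left).
So house 1 gets knitting for hobby.
So: house 1 = yellow/knitting/convertible, house 2 = gray/pottery/minivan, house 3 = white/chess/pickup, house 4 = black/cooking/jeep.

gray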